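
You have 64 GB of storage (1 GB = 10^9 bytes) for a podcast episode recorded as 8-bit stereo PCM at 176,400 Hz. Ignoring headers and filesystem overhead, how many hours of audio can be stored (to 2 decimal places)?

Uncompressed byte rate = 176,400 × 1 × 2 = 352,800 bytes/s.
Capacity = 64 × 1,000,000,000 = 64,000,000,000 bytes.
64,000,000,000 / 352,800 ≈ 181405.9 s → 50.39 hours.

50.39 hours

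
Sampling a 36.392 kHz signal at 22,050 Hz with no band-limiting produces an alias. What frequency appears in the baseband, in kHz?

Nyquist = 22,050/2 = 11,025 Hz; 36,392 Hz exceeds it.
Alias = |36,392 − 2×22,050| = |36,392 − 44,100| = 7,708 Hz = 7.708 kHz.

7.708 kHz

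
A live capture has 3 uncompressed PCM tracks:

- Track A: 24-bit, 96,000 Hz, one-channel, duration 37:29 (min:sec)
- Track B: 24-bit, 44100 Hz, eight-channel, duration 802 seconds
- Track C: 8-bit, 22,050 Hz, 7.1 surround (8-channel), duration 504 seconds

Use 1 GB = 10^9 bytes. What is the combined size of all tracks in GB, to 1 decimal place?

1.6 GB

Track A: 37:29 (min:sec) = 2,249 s; 96,000 × 2,249 × 3 × 1 = 647,712,000 bytes.
Track B: 44,100 × 802 × 3 × 8 = 848,836,800 bytes.
Track C: 22,050 × 504 × 1 × 8 = 88,905,600 bytes.
Total = 1,585,454,400 bytes = 1.6 GB.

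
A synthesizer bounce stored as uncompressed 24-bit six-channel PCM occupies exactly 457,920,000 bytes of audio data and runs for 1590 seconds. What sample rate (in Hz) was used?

16,000 Hz

Bytes = sample_rate × seconds × bytes_per_sample × channels.
sample_rate = 457,920,000 / (1,590 × 3 × 6) = 457,920,000 / 28,620 = 16,000 Hz.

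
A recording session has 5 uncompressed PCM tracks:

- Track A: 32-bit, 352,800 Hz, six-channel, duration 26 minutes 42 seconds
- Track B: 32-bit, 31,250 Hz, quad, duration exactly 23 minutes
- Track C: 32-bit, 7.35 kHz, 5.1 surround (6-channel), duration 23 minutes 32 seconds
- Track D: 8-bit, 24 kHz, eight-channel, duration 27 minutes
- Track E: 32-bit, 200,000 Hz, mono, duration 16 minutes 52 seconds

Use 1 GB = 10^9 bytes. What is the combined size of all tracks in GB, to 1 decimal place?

15.6 GB

Track A: 26 minutes 42 seconds = 1,602 s; 352,800 × 1,602 × 4 × 6 = 13,564,454,400 bytes.
Track B: exactly 23 minutes = 1,380 s; 31,250 × 1,380 × 4 × 4 = 690,000,000 bytes.
Track C: 23 minutes 32 seconds = 1,412 s; 7,350 × 1,412 × 4 × 6 = 249,076,800 bytes.
Track D: 27 minutes = 1,620 s; 24,000 × 1,620 × 1 × 8 = 311,040,000 bytes.
Track E: 16 minutes 52 seconds = 1,012 s; 200,000 × 1,012 × 4 × 1 = 809,600,000 bytes.
Total = 15,624,171,200 bytes = 15.6 GB.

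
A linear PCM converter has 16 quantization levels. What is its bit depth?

4 bits

log2(16) = 4.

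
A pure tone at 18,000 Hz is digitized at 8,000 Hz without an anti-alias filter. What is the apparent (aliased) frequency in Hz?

Nyquist = 8,000/2 = 4,000 Hz; 18,000 Hz exceeds it.
Alias = |18,000 − 2×8,000| = |18,000 − 16,000| = 2,000 Hz.

2,000 Hz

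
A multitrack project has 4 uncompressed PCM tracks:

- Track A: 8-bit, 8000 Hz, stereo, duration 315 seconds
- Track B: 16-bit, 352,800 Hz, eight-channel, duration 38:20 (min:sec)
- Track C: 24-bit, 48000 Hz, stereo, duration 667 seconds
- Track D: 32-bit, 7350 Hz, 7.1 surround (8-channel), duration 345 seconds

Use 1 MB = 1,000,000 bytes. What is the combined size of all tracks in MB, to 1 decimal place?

Track A: 8,000 × 315 × 1 × 2 = 5,040,000 bytes.
Track B: 38:20 (min:sec) = 2,300 s; 352,800 × 2,300 × 2 × 8 = 12,983,040,000 bytes.
Track C: 48,000 × 667 × 3 × 2 = 192,096,000 bytes.
Track D: 7,350 × 345 × 4 × 8 = 81,144,000 bytes.
Total = 13,261,320,000 bytes = 13261.3 MB.

13261.3 MB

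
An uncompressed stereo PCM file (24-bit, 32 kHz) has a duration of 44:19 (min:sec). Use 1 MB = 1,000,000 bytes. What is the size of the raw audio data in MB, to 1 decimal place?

510.5 MB

Duration = 44:19 (min:sec) = 2,659 s.
Bytes = 32,000 samples/s × 2,659 s × 3 bytes/sample × 2 ch = 510,528,000 bytes.
510,528,000 / 1,000,000 = 510.5 MB.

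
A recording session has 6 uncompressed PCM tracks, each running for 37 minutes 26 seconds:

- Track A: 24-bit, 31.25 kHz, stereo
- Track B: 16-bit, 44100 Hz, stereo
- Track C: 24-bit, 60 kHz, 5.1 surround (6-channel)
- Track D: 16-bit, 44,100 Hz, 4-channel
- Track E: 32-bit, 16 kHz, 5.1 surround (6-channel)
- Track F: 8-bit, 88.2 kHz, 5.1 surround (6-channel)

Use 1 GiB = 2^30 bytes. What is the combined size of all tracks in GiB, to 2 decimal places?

37 minutes 26 seconds = 2,246 s.
Track A: 31,250 × 2,246 × 3 × 2 = 421,125,000 bytes.
Track B: 44,100 × 2,246 × 2 × 2 = 396,194,400 bytes.
Track C: 60,000 × 2,246 × 3 × 6 = 2,425,680,000 bytes.
Track D: 44,100 × 2,246 × 2 × 4 = 792,388,800 bytes.
Track E: 16,000 × 2,246 × 4 × 6 = 862,464,000 bytes.
Track F: 88,200 × 2,246 × 1 × 6 = 1,188,583,200 bytes.
Total = 6,086,435,400 bytes = 5.67 GiB.

5.67 GiB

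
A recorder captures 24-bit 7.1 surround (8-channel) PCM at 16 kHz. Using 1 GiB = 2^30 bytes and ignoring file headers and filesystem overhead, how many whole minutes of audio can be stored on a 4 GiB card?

186 minutes

Uncompressed byte rate = 16,000 × 3 × 8 = 384,000 bytes/s.
Capacity = 4 × 1,073,741,824 = 4,294,967,296 bytes.
4,294,967,296 / 384,000 ≈ 11184.81 s → 186 minutes.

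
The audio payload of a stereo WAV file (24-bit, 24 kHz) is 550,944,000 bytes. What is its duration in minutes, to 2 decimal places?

Byte rate = 24,000 × 3 × 2 = 144,000 bytes/s.
Duration = 550,944,000 / 144,000 = 3,826 s.
3,826 s / 60 = 63.77 minutes.

63.77 minutes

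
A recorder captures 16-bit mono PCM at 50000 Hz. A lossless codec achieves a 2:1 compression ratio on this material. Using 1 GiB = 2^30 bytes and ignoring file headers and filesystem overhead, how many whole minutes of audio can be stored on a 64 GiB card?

22,906 minutes

Uncompressed byte rate = 50,000 × 2 × 1 = 100,000 bytes/s.
After 2:1 compression, effective rate ≈ 50000 bytes/s.
Capacity = 64 × 1,073,741,824 = 68,719,476,736 bytes.
68,719,476,736 / effective rate ≈ 1374389.53 s → 22,906 minutes.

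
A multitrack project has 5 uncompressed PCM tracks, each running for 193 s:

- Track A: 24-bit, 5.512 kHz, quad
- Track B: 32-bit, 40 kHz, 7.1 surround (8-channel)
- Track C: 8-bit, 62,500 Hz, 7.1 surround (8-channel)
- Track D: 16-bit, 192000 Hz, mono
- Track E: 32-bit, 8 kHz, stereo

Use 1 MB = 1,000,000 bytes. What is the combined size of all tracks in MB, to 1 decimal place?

442.8 MB

Track A: 5,512 × 193 × 3 × 4 = 12,765,792 bytes.
Track B: 40,000 × 193 × 4 × 8 = 247,040,000 bytes.
Track C: 62,500 × 193 × 1 × 8 = 96,500,000 bytes.
Track D: 192,000 × 193 × 2 × 1 = 74,112,000 bytes.
Track E: 8,000 × 193 × 4 × 2 = 12,352,000 bytes.
Total = 442,769,792 bytes = 442.8 MB.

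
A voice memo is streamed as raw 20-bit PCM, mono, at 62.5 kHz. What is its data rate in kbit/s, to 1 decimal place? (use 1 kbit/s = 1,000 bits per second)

1250.0 kbit/s

Bit rate = 62,500 × 20 × 1 = 1,250,000 bits/s.
= 1250.0 kbit/s.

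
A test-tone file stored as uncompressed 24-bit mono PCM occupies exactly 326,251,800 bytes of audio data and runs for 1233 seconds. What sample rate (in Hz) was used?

Bytes = sample_rate × seconds × bytes_per_sample × channels.
sample_rate = 326,251,800 / (1,233 × 3 × 1) = 326,251,800 / 3,699 = 88,200 Hz.

88,200 Hz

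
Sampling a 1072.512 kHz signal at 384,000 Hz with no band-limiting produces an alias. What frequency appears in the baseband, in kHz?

79.488 kHz

Nyquist = 384,000/2 = 192,000 Hz; 1,072,512 Hz exceeds it.
Alias = |1,072,512 − 3×384,000| = |1,072,512 − 1,152,000| = 79,488 Hz = 79.488 kHz.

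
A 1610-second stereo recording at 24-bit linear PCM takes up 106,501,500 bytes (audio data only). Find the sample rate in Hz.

11,025 Hz

Bytes = sample_rate × seconds × bytes_per_sample × channels.
sample_rate = 106,501,500 / (1,610 × 3 × 2) = 106,501,500 / 9,660 = 11,025 Hz.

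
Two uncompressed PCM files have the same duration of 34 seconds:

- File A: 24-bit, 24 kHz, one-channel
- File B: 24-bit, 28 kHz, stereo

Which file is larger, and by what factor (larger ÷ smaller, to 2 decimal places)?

File A: 24,000 × 3 × 1 = 72,000 bytes/s.
File B: 28,000 × 3 × 2 = 168,000 bytes/s.
File B is larger; ratio = 5,712,000 / 2,448,000 = 2.33.

File B, by a factor of 2.33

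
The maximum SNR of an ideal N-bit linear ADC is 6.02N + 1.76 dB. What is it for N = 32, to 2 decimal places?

194.40 dB

6.02 × 32 + 1.76 = 194.40 dB.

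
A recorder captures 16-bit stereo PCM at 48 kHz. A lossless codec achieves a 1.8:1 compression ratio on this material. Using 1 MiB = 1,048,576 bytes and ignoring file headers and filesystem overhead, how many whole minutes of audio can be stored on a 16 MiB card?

2 minutes

Uncompressed byte rate = 48,000 × 2 × 2 = 192,000 bytes/s.
After 1.8:1 compression, effective rate ≈ 106666.67 bytes/s.
Capacity = 16 × 1,048,576 = 16,777,216 bytes.
16,777,216 / effective rate ≈ 157.29 s → 2 minutes.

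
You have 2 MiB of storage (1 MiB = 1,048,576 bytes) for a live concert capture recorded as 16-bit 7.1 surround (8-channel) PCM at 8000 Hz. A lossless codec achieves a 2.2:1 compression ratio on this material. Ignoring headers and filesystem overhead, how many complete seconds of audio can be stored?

Uncompressed byte rate = 8,000 × 2 × 8 = 128,000 bytes/s.
After 2.2:1 compression, effective rate ≈ 58181.82 bytes/s.
Capacity = 2 × 1,048,576 = 2,097,152 bytes.
2,097,152 / effective rate ≈ 36.04 s → 36 seconds.

36 seconds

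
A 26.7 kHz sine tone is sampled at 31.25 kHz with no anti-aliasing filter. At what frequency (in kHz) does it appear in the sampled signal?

Nyquist = 31,250/2 = 15,625 Hz; 26,700 Hz exceeds it.
Alias = |26,700 − 1×31,250| = |26,700 − 31,250| = 4,550 Hz = 4.55 kHz.

4.55 kHz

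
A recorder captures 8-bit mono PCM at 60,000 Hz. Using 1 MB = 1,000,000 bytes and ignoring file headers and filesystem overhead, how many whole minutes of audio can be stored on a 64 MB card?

17 minutes

Uncompressed byte rate = 60,000 × 1 × 1 = 60,000 bytes/s.
Capacity = 64 × 1,000,000 = 64,000,000 bytes.
64,000,000 / 60,000 ≈ 1066.67 s → 17 minutes.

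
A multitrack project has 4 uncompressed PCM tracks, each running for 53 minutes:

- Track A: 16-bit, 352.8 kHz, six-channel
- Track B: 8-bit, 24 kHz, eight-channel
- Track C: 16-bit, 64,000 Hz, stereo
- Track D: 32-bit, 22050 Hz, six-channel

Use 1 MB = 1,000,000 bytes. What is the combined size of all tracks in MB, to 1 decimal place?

16570.3 MB

53 minutes = 3,180 s.
Track A: 352,800 × 3,180 × 2 × 6 = 13,462,848,000 bytes.
Track B: 24,000 × 3,180 × 1 × 8 = 610,560,000 bytes.
Track C: 64,000 × 3,180 × 2 × 2 = 814,080,000 bytes.
Track D: 22,050 × 3,180 × 4 × 6 = 1,682,856,000 bytes.
Total = 16,570,344,000 bytes = 16570.3 MB.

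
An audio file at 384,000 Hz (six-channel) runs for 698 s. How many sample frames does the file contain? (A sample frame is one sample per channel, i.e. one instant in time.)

384,000 samples/s × 698 s = 268,032,000 frames.

268,032,000 sample frames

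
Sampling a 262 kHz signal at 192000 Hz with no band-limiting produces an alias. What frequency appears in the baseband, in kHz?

Nyquist = 192,000/2 = 96,000 Hz; 262,000 Hz exceeds it.
Alias = |262,000 − 1×192,000| = |262,000 − 192,000| = 70,000 Hz = 70 kHz.

70 kHz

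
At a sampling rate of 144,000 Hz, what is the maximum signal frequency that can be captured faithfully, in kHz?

Nyquist frequency = sample rate / 2 = 144,000 / 2 = 72 kHz.

72 kHz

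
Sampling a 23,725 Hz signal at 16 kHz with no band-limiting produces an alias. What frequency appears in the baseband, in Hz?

Nyquist = 16,000/2 = 8,000 Hz; 23,725 Hz exceeds it.
Alias = |23,725 − 1×16,000| = |23,725 − 16,000| = 7,725 Hz.

7,725 Hz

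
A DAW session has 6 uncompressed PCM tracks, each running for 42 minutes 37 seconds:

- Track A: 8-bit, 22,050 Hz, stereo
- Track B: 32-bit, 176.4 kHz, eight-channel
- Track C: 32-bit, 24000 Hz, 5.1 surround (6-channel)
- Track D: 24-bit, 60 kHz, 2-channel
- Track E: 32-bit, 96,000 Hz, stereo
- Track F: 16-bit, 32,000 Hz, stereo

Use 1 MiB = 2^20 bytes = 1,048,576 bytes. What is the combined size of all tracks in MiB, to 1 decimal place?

18340.1 MiB

42 minutes 37 seconds = 2,557 s.
Track A: 22,050 × 2,557 × 1 × 2 = 112,763,700 bytes.
Track B: 176,400 × 2,557 × 4 × 8 = 14,433,753,600 bytes.
Track C: 24,000 × 2,557 × 4 × 6 = 1,472,832,000 bytes.
Track D: 60,000 × 2,557 × 3 × 2 = 920,520,000 bytes.
Track E: 96,000 × 2,557 × 4 × 2 = 1,963,776,000 bytes.
Track F: 32,000 × 2,557 × 2 × 2 = 327,296,000 bytes.
Total = 19,230,941,300 bytes = 18340.1 MiB.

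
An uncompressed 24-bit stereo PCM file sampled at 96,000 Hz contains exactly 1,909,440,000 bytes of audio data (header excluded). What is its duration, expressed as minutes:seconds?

Byte rate = 96,000 × 3 × 2 = 576,000 bytes/s.
Duration = 1,909,440,000 / 576,000 = 3,315 s.
3,315 s = 55:15.

55:15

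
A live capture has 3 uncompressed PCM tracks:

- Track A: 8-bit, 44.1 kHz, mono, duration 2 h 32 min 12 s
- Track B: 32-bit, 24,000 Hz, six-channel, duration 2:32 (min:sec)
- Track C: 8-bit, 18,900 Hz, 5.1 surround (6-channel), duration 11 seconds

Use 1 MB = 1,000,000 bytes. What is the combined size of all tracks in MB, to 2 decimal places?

Track A: 2 h 32 min 12 s = 9,132 s; 44,100 × 9,132 × 1 × 1 = 402,721,200 bytes.
Track B: 2:32 (min:sec) = 152 s; 24,000 × 152 × 4 × 6 = 87,552,000 bytes.
Track C: 18,900 × 11 × 1 × 6 = 1,247,400 bytes.
Total = 491,520,600 bytes = 491.52 MB.

491.52 MB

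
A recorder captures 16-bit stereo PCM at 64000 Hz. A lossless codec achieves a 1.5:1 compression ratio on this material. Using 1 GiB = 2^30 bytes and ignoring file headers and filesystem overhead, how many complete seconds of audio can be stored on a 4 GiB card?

25,165 seconds

Uncompressed byte rate = 64,000 × 2 × 2 = 256,000 bytes/s.
After 1.5:1 compression, effective rate ≈ 170666.67 bytes/s.
Capacity = 4 × 1,073,741,824 = 4,294,967,296 bytes.
4,294,967,296 / effective rate ≈ 25165.82 s → 25,165 seconds.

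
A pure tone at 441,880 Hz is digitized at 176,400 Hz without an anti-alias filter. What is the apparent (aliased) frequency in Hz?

87,320 Hz

Nyquist = 176,400/2 = 88,200 Hz; 441,880 Hz exceeds it.
Alias = |441,880 − 3×176,400| = |441,880 − 529,200| = 87,320 Hz.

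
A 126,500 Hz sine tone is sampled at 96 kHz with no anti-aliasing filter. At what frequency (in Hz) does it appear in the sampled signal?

30,500 Hz

Nyquist = 96,000/2 = 48,000 Hz; 126,500 Hz exceeds it.
Alias = |126,500 − 1×96,000| = |126,500 − 96,000| = 30,500 Hz.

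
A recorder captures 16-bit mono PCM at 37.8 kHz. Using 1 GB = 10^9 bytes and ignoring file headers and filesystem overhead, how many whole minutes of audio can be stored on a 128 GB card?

Uncompressed byte rate = 37,800 × 2 × 1 = 75,600 bytes/s.
Capacity = 128 × 1,000,000,000 = 128,000,000,000 bytes.
128,000,000,000 / 75,600 ≈ 1693121.69 s → 28,218 minutes.

28,218 minutes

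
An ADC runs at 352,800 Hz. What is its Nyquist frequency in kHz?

176.4 kHz

Nyquist frequency = sample rate / 2 = 352,800 / 2 = 176.4 kHz.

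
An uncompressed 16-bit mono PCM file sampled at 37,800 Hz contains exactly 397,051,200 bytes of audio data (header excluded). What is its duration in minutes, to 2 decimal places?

Byte rate = 37,800 × 2 × 1 = 75,600 bytes/s.
Duration = 397,051,200 / 75,600 = 5,252 s.
5,252 s / 60 = 87.53 minutes.

87.53 minutes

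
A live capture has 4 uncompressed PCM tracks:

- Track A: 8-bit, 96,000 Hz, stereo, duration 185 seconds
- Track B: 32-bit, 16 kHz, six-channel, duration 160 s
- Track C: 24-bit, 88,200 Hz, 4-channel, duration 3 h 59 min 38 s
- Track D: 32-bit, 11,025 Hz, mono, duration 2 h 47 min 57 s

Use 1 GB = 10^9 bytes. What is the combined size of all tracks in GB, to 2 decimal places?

15.76 GB

Track A: 96,000 × 185 × 1 × 2 = 35,520,000 bytes.
Track B: 16,000 × 160 × 4 × 6 = 61,440,000 bytes.
Track C: 3 h 59 min 38 s = 14,378 s; 88,200 × 14,378 × 3 × 4 = 15,217,675,200 bytes.
Track D: 2 h 47 min 57 s = 10,077 s; 11,025 × 10,077 × 4 × 1 = 444,395,700 bytes.
Total = 15,759,030,900 bytes = 15.76 GB.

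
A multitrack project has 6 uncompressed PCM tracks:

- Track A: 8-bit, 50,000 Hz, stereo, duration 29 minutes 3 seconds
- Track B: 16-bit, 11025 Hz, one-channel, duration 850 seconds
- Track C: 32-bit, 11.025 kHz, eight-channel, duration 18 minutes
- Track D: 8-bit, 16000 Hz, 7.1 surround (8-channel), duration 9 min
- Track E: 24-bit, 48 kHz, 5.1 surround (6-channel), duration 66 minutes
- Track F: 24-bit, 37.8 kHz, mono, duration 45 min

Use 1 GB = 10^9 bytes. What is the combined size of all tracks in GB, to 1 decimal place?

Track A: 29 minutes 3 seconds = 1,743 s; 50,000 × 1,743 × 1 × 2 = 174,300,000 bytes.
Track B: 11,025 × 850 × 2 × 1 = 18,742,500 bytes.
Track C: 18 minutes = 1,080 s; 11,025 × 1,080 × 4 × 8 = 381,024,000 bytes.
Track D: 9 min = 540 s; 16,000 × 540 × 1 × 8 = 69,120,000 bytes.
Track E: 66 minutes = 3,960 s; 48,000 × 3,960 × 3 × 6 = 3,421,440,000 bytes.
Track F: 45 min = 2,700 s; 37,800 × 2,700 × 3 × 1 = 306,180,000 bytes.
Total = 4,370,806,500 bytes = 4.4 GB.

4.4 GB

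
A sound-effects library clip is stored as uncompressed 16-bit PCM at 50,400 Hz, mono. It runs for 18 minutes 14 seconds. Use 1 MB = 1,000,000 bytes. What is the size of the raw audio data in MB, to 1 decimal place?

110.3 MB

Duration = 18 minutes 14 seconds = 1,094 s.
Bytes = 50,400 samples/s × 1,094 s × 2 bytes/sample × 1 ch = 110,275,200 bytes.
110,275,200 / 1,000,000 = 110.3 MB.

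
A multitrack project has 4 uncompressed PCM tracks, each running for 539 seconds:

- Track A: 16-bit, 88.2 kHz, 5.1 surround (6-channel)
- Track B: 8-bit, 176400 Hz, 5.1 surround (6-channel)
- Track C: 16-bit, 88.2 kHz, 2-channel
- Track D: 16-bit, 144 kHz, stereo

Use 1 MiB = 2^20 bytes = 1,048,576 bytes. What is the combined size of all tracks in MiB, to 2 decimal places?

1565.53 MiB

Track A: 88,200 × 539 × 2 × 6 = 570,477,600 bytes.
Track B: 176,400 × 539 × 1 × 6 = 570,477,600 bytes.
Track C: 88,200 × 539 × 2 × 2 = 190,159,200 bytes.
Track D: 144,000 × 539 × 2 × 2 = 310,464,000 bytes.
Total = 1,641,578,400 bytes = 1565.53 MiB.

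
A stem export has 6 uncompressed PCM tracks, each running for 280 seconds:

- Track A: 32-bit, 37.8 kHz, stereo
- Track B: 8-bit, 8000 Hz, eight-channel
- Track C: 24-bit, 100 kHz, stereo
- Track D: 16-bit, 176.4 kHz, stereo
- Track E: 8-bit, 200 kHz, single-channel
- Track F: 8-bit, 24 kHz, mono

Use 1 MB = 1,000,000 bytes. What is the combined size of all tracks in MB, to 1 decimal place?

530.9 MB

Track A: 37,800 × 280 × 4 × 2 = 84,672,000 bytes.
Track B: 8,000 × 280 × 1 × 8 = 17,920,000 bytes.
Track C: 100,000 × 280 × 3 × 2 = 168,000,000 bytes.
Track D: 176,400 × 280 × 2 × 2 = 197,568,000 bytes.
Track E: 200,000 × 280 × 1 × 1 = 56,000,000 bytes.
Track F: 24,000 × 280 × 1 × 1 = 6,720,000 bytes.
Total = 530,880,000 bytes = 530.9 MB.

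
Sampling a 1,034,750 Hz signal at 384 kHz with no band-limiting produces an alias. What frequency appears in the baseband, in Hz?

Nyquist = 384,000/2 = 192,000 Hz; 1,034,750 Hz exceeds it.
Alias = |1,034,750 − 3×384,000| = |1,034,750 − 1,152,000| = 117,250 Hz.

117,250 Hz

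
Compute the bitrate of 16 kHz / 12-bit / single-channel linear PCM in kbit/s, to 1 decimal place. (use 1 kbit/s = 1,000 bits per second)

Bit rate = 16,000 × 12 × 1 = 192,000 bits/s.
= 192.0 kbit/s.

192.0 kbit/s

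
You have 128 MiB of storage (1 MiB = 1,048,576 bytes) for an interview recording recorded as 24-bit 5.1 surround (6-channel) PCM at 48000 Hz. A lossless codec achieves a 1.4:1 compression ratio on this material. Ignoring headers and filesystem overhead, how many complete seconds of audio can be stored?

Uncompressed byte rate = 48,000 × 3 × 6 = 864,000 bytes/s.
After 1.4:1 compression, effective rate ≈ 617142.86 bytes/s.
Capacity = 128 × 1,048,576 = 134,217,728 bytes.
134,217,728 / effective rate ≈ 217.48 s → 217 seconds.

217 seconds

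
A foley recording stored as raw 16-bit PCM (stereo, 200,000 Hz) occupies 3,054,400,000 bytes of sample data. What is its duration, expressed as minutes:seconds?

Byte rate = 200,000 × 2 × 2 = 800,000 bytes/s.
Duration = 3,054,400,000 / 800,000 = 3,818 s.
3,818 s = 63:38.

63:38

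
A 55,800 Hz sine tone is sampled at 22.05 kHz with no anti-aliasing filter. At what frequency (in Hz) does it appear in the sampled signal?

Nyquist = 22,050/2 = 11,025 Hz; 55,800 Hz exceeds it.
Alias = |55,800 − 3×22,050| = |55,800 − 66,150| = 10,350 Hz.

10,350 Hz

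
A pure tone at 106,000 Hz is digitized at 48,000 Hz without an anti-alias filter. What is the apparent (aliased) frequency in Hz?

10,000 Hz

Nyquist = 48,000/2 = 24,000 Hz; 106,000 Hz exceeds it.
Alias = |106,000 − 2×48,000| = |106,000 − 96,000| = 10,000 Hz.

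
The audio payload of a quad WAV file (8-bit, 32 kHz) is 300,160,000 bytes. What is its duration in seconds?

2,345 seconds

Byte rate = 32,000 × 1 × 4 = 128,000 bytes/s.
Duration = 300,160,000 / 128,000 = 2,345 s.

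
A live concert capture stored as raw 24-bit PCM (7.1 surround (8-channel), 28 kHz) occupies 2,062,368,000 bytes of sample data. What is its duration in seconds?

3,069 seconds

Byte rate = 28,000 × 3 × 8 = 672,000 bytes/s.
Duration = 2,062,368,000 / 672,000 = 3,069 s.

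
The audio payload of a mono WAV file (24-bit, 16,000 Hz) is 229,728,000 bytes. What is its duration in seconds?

Byte rate = 16,000 × 3 × 1 = 48,000 bytes/s.
Duration = 229,728,000 / 48,000 = 4,786 s.

4,786 seconds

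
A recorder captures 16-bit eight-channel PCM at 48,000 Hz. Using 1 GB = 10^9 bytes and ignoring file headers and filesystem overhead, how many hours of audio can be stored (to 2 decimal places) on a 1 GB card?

0.36 hours

Uncompressed byte rate = 48,000 × 2 × 8 = 768,000 bytes/s.
Capacity = 1 × 1,000,000,000 = 1,000,000,000 bytes.
1,000,000,000 / 768,000 ≈ 1302.08 s → 0.36 hours.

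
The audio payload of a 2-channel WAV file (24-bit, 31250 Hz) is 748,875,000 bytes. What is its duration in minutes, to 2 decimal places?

Byte rate = 31,250 × 3 × 2 = 187,500 bytes/s.
Duration = 748,875,000 / 187,500 = 3,994 s.
3,994 s / 60 = 66.57 minutes.

66.57 minutes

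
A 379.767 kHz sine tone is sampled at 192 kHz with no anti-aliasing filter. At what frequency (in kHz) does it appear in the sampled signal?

Nyquist = 192,000/2 = 96,000 Hz; 379,767 Hz exceeds it.
Alias = |379,767 − 2×192,000| = |379,767 − 384,000| = 4,233 Hz = 4.233 kHz.

4.233 kHz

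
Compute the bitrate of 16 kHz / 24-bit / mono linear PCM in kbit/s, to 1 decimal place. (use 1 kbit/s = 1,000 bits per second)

384.0 kbit/s

Bit rate = 16,000 × 24 × 1 = 384,000 bits/s.
= 384.0 kbit/s.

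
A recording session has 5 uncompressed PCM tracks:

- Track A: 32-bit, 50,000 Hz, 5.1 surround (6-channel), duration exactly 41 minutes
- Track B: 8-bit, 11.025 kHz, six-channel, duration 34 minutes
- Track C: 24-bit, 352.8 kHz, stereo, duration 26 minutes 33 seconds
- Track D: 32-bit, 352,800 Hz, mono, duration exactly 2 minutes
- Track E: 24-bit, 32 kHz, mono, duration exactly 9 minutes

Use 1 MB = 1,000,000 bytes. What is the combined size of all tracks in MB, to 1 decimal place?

Track A: exactly 41 minutes = 2,460 s; 50,000 × 2,460 × 4 × 6 = 2,952,000,000 bytes.
Track B: 34 minutes = 2,040 s; 11,025 × 2,040 × 1 × 6 = 134,946,000 bytes.
Track C: 26 minutes 33 seconds = 1,593 s; 352,800 × 1,593 × 3 × 2 = 3,372,062,400 bytes.
Track D: exactly 2 minutes = 120 s; 352,800 × 120 × 4 × 1 = 169,344,000 bytes.
Track E: exactly 9 minutes = 540 s; 32,000 × 540 × 3 × 1 = 51,840,000 bytes.
Total = 6,680,192,400 bytes = 6680.2 MB.

6680.2 MB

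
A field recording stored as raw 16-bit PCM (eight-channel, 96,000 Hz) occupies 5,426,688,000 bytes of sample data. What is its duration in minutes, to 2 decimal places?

Byte rate = 96,000 × 2 × 8 = 1,536,000 bytes/s.
Duration = 5,426,688,000 / 1,536,000 = 3,533 s.
3,533 s / 60 = 58.88 minutes.

58.88 minutes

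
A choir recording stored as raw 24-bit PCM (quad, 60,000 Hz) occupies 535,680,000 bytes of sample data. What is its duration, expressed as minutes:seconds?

12:24

Byte rate = 60,000 × 3 × 4 = 720,000 bytes/s.
Duration = 535,680,000 / 720,000 = 744 s.
744 s = 12:24.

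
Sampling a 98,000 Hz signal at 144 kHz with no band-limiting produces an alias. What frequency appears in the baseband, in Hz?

46,000 Hz

Nyquist = 144,000/2 = 72,000 Hz; 98,000 Hz exceeds it.
Alias = |98,000 − 1×144,000| = |98,000 − 144,000| = 46,000 Hz.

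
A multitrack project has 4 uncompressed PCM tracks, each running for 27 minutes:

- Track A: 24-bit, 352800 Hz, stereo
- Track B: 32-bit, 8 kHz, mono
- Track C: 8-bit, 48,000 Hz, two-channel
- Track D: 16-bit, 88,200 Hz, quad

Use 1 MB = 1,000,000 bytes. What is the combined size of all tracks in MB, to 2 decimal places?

4779.65 MB

27 minutes = 1,620 s.
Track A: 352,800 × 1,620 × 3 × 2 = 3,429,216,000 bytes.
Track B: 8,000 × 1,620 × 4 × 1 = 51,840,000 bytes.
Track C: 48,000 × 1,620 × 1 × 2 = 155,520,000 bytes.
Track D: 88,200 × 1,620 × 2 × 4 = 1,143,072,000 bytes.
Total = 4,779,648,000 bytes = 4779.65 MB.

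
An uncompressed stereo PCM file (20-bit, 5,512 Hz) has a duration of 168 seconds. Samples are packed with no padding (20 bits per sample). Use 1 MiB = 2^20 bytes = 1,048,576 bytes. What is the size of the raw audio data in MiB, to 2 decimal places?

Bits = 5,512 × 168 × 20 × 2 = 37,040,640 bits = 4,630,080 bytes.
4,630,080 / 1,048,576 = 4.42 MiB.

4.42 MiB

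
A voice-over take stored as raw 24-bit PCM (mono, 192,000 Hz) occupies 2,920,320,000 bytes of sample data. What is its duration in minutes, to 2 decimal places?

84.50 minutes

Byte rate = 192,000 × 3 × 1 = 576,000 bytes/s.
Duration = 2,920,320,000 / 576,000 = 5,070 s.
5,070 s / 60 = 84.50 minutes.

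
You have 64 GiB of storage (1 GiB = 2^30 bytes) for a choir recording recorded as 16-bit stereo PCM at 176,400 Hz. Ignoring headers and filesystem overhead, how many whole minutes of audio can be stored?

Uncompressed byte rate = 176,400 × 2 × 2 = 705,600 bytes/s.
Capacity = 64 × 1,073,741,824 = 68,719,476,736 bytes.
68,719,476,736 / 705,600 ≈ 97391.55 s → 1,623 minutes.

1,623 minutes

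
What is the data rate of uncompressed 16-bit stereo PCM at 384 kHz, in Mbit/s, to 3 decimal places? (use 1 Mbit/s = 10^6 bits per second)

Bit rate = 384,000 × 16 × 2 = 12,288,000 bits/s.
= 12.288 Mbit/s.

12.288 Mbit/s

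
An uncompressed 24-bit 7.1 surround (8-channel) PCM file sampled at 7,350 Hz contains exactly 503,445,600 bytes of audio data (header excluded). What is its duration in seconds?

Byte rate = 7,350 × 3 × 8 = 176,400 bytes/s.
Duration = 503,445,600 / 176,400 = 2,854 s.

2,854 seconds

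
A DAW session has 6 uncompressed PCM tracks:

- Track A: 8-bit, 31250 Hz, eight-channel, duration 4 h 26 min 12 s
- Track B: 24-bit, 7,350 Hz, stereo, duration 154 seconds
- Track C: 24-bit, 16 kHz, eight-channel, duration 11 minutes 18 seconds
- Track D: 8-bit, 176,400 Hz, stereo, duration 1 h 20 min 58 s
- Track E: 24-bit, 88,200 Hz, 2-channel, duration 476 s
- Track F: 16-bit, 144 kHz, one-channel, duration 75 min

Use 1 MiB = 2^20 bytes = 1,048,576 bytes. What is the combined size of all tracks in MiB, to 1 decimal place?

7173.5 MiB

Track A: 4 h 26 min 12 s = 15,972 s; 31,250 × 15,972 × 1 × 8 = 3,993,000,000 bytes.
Track B: 7,350 × 154 × 3 × 2 = 6,791,400 bytes.
Track C: 11 minutes 18 seconds = 678 s; 16,000 × 678 × 3 × 8 = 260,352,000 bytes.
Track D: 1 h 20 min 58 s = 4,858 s; 176,400 × 4,858 × 1 × 2 = 1,713,902,400 bytes.
Track E: 88,200 × 476 × 3 × 2 = 251,899,200 bytes.
Track F: 75 min = 4,500 s; 144,000 × 4,500 × 2 × 1 = 1,296,000,000 bytes.
Total = 7,521,945,000 bytes = 7173.5 MiB.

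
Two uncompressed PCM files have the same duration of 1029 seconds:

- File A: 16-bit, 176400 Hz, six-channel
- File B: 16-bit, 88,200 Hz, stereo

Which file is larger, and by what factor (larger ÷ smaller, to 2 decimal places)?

File A: 176,400 × 2 × 6 = 2,116,800 bytes/s.
File B: 88,200 × 2 × 2 = 352,800 bytes/s.
File A is larger; ratio = 2,178,187,200 / 363,031,200 = 6.00.

File A, by a factor of 6.00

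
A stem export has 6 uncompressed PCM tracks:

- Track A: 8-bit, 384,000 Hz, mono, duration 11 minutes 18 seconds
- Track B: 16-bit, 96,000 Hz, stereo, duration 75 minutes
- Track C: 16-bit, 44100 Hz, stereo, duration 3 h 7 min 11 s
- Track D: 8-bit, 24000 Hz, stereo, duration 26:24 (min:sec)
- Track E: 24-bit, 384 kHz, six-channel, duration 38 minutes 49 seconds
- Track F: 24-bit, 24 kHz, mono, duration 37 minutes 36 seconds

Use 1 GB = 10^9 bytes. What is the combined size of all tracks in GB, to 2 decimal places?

Track A: 11 minutes 18 seconds = 678 s; 384,000 × 678 × 1 × 1 = 260,352,000 bytes.
Track B: 75 minutes = 4,500 s; 96,000 × 4,500 × 2 × 2 = 1,728,000,000 bytes.
Track C: 3 h 7 min 11 s = 11,231 s; 44,100 × 11,231 × 2 × 2 = 1,981,148,400 bytes.
Track D: 26:24 (min:sec) = 1,584 s; 24,000 × 1,584 × 1 × 2 = 76,032,000 bytes.
Track E: 38 minutes 49 seconds = 2,329 s; 384,000 × 2,329 × 3 × 6 = 16,098,048,000 bytes.
Track F: 37 minutes 36 seconds = 2,256 s; 24,000 × 2,256 × 3 × 1 = 162,432,000 bytes.
Total = 20,306,012,400 bytes = 20.31 GB.

20.31 GB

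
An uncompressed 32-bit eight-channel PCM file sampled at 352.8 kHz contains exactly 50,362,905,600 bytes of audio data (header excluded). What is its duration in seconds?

Byte rate = 352,800 × 4 × 8 = 11,289,600 bytes/s.
Duration = 50,362,905,600 / 11,289,600 = 4,461 s.

4,461 seconds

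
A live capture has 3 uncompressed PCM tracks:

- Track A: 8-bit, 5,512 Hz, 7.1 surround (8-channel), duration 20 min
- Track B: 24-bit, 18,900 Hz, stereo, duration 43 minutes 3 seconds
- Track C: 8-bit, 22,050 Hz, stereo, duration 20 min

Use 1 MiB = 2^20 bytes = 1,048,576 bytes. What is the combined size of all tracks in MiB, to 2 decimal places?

Track A: 20 min = 1,200 s; 5,512 × 1,200 × 1 × 8 = 52,915,200 bytes.
Track B: 43 minutes 3 seconds = 2,583 s; 18,900 × 2,583 × 3 × 2 = 292,912,200 bytes.
Track C: 20 min = 1,200 s; 22,050 × 1,200 × 1 × 2 = 52,920,000 bytes.
Total = 398,747,400 bytes = 380.28 MiB.

380.28 MiB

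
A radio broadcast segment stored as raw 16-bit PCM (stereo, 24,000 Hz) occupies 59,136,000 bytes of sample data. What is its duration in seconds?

616 seconds

Byte rate = 24,000 × 2 × 2 = 96,000 bytes/s.
Duration = 59,136,000 / 96,000 = 616 s.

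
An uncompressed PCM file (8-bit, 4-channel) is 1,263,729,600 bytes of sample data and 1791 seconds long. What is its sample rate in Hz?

176,400 Hz

Bytes = sample_rate × seconds × bytes_per_sample × channels.
sample_rate = 1,263,729,600 / (1,791 × 1 × 4) = 1,263,729,600 / 7,164 = 176,400 Hz.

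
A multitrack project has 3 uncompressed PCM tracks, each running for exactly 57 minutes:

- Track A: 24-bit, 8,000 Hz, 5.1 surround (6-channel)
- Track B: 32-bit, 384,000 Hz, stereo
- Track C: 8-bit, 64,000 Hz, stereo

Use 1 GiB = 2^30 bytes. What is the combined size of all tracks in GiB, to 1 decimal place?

10.7 GiB

exactly 57 minutes = 3,420 s.
Track A: 8,000 × 3,420 × 3 × 6 = 492,480,000 bytes.
Track B: 384,000 × 3,420 × 4 × 2 = 10,506,240,000 bytes.
Track C: 64,000 × 3,420 × 1 × 2 = 437,760,000 bytes.
Total = 11,436,480,000 bytes = 10.7 GiB.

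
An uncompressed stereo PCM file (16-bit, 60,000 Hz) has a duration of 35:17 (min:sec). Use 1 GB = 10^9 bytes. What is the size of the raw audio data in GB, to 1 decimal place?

Duration = 35:17 (min:sec) = 2,117 s.
Bytes = 60,000 samples/s × 2,117 s × 2 bytes/sample × 2 ch = 508,080,000 bytes.
508,080,000 / 1,000,000,000 = 0.5 GB.

0.5 GB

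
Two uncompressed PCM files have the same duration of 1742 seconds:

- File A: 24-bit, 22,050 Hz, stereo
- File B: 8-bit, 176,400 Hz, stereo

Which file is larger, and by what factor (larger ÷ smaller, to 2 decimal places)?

File A: 22,050 × 3 × 2 = 132,300 bytes/s.
File B: 176,400 × 1 × 2 = 352,800 bytes/s.
File B is larger; ratio = 614,577,600 / 230,466,600 = 2.67.

File B, by a factor of 2.67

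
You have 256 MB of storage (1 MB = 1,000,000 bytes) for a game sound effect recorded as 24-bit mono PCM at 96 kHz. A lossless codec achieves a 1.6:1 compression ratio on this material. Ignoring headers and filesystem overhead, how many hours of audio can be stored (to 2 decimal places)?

Uncompressed byte rate = 96,000 × 3 × 1 = 288,000 bytes/s.
After 1.6:1 compression, effective rate ≈ 180000 bytes/s.
Capacity = 256 × 1,000,000 = 256,000,000 bytes.
256,000,000 / effective rate ≈ 1422.22 s → 0.40 hours.

0.40 hours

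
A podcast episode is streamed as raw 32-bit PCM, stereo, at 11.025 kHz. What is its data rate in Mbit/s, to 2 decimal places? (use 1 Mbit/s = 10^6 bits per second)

Bit rate = 11,025 × 32 × 2 = 705,600 bits/s.
= 0.71 Mbit/s.

0.71 Mbit/s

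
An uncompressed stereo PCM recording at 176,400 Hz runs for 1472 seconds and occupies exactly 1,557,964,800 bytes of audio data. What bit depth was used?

Bytes per sample = 1,557,964,800 / (176,400 × 1,472 × 2) = 1,557,964,800 / 519,321,600 = 3.
Bit depth = 3 × 8 = 24 bits.

24 bits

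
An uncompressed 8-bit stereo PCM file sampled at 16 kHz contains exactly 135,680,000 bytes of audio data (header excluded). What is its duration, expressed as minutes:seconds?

70:40

Byte rate = 16,000 × 1 × 2 = 32,000 bytes/s.
Duration = 135,680,000 / 32,000 = 4,240 s.
4,240 s = 70:40.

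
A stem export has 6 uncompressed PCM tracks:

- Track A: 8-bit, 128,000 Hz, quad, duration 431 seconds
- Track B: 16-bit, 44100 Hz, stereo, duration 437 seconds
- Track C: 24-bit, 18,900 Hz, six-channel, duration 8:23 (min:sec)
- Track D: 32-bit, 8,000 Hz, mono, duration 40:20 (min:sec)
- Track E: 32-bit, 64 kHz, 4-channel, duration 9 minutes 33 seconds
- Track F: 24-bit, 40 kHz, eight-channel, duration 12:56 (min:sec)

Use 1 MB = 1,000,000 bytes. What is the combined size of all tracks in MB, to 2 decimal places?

1878.03 MB

Track A: 128,000 × 431 × 1 × 4 = 220,672,000 bytes.
Track B: 44,100 × 437 × 2 × 2 = 77,086,800 bytes.
Track C: 8:23 (min:sec) = 503 s; 18,900 × 503 × 3 × 6 = 171,120,600 bytes.
Track D: 40:20 (min:sec) = 2,420 s; 8,000 × 2,420 × 4 × 1 = 77,440,000 bytes.
Track E: 9 minutes 33 seconds = 573 s; 64,000 × 573 × 4 × 4 = 586,752,000 bytes.
Track F: 12:56 (min:sec) = 776 s; 40,000 × 776 × 3 × 8 = 744,960,000 bytes.
Total = 1,878,031,400 bytes = 1878.03 MB.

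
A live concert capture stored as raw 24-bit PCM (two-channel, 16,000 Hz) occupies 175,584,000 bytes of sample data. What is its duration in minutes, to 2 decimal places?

30.48 minutes

Byte rate = 16,000 × 3 × 2 = 96,000 bytes/s.
Duration = 175,584,000 / 96,000 = 1,829 s.
1,829 s / 60 = 30.48 minutes.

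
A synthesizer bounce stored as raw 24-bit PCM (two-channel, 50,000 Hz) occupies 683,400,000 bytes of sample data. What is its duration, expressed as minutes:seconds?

Byte rate = 50,000 × 3 × 2 = 300,000 bytes/s.
Duration = 683,400,000 / 300,000 = 2,278 s.
2,278 s = 37:58.

37:58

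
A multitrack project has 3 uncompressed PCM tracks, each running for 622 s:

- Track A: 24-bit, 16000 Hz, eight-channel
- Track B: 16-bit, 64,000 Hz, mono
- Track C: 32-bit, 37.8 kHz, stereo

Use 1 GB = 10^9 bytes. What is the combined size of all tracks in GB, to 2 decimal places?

0.51 GB

Track A: 16,000 × 622 × 3 × 8 = 238,848,000 bytes.
Track B: 64,000 × 622 × 2 × 1 = 79,616,000 bytes.
Track C: 37,800 × 622 × 4 × 2 = 188,092,800 bytes.
Total = 506,556,800 bytes = 0.51 GB.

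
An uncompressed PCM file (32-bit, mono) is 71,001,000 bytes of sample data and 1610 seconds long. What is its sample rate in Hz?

Bytes = sample_rate × seconds × bytes_per_sample × channels.
sample_rate = 71,001,000 / (1,610 × 4 × 1) = 71,001,000 / 6,440 = 11,025 Hz.

11,025 Hz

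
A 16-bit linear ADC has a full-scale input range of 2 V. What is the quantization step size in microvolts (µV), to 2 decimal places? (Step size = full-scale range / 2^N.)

30.52 µV

2 V / 2^16 = 2 / 65,536 V = 30.52 µV.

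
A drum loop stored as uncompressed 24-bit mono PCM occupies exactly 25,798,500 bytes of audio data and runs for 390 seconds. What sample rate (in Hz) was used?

Bytes = sample_rate × seconds × bytes_per_sample × channels.
sample_rate = 25,798,500 / (390 × 3 × 1) = 25,798,500 / 1,170 = 22,050 Hz.

22,050 Hz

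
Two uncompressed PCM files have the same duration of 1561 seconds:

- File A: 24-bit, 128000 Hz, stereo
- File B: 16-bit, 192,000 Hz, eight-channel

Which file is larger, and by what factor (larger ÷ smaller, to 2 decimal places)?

File A: 128,000 × 3 × 2 = 768,000 bytes/s.
File B: 192,000 × 2 × 8 = 3,072,000 bytes/s.
File B is larger; ratio = 4,795,392,000 / 1,198,848,000 = 4.00.

File B, by a factor of 4.00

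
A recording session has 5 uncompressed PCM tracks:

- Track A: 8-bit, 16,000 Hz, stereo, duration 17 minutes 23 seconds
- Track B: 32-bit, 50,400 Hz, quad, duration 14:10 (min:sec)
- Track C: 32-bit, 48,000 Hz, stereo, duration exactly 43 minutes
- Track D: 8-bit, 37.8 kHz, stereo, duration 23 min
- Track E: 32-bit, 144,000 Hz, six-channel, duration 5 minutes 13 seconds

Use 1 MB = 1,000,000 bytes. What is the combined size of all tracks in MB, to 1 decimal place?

Track A: 17 minutes 23 seconds = 1,043 s; 16,000 × 1,043 × 1 × 2 = 33,376,000 bytes.
Track B: 14:10 (min:sec) = 850 s; 50,400 × 850 × 4 × 4 = 685,440,000 bytes.
Track C: exactly 43 minutes = 2,580 s; 48,000 × 2,580 × 4 × 2 = 990,720,000 bytes.
Track D: 23 min = 1,380 s; 37,800 × 1,380 × 1 × 2 = 104,328,000 bytes.
Track E: 5 minutes 13 seconds = 313 s; 144,000 × 313 × 4 × 6 = 1,081,728,000 bytes.
Total = 2,895,592,000 bytes = 2895.6 MB.

2895.6 MB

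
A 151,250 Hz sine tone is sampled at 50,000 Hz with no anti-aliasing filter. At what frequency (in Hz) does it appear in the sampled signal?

Nyquist = 50,000/2 = 25,000 Hz; 151,250 Hz exceeds it.
Alias = |151,250 − 3×50,000| = |151,250 − 150,000| = 1,250 Hz.

1,250 Hz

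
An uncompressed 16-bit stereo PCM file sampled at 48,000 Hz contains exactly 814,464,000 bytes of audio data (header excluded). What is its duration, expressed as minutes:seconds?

Byte rate = 48,000 × 2 × 2 = 192,000 bytes/s.
Duration = 814,464,000 / 192,000 = 4,242 s.
4,242 s = 70:42.

70:42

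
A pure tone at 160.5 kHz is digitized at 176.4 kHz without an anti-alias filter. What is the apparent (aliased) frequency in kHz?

15.9 kHz

Nyquist = 176,400/2 = 88,200 Hz; 160,500 Hz exceeds it.
Alias = |160,500 − 1×176,400| = |160,500 − 176,400| = 15,900 Hz = 15.9 kHz.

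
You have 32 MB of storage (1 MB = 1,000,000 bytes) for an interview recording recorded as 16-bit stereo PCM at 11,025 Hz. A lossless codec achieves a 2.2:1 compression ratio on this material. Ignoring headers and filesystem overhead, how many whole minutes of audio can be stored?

Uncompressed byte rate = 11,025 × 2 × 2 = 44,100 bytes/s.
After 2.2:1 compression, effective rate ≈ 20045.45 bytes/s.
Capacity = 32 × 1,000,000 = 32,000,000 bytes.
32,000,000 / effective rate ≈ 1596.37 s → 26 minutes.

26 minutes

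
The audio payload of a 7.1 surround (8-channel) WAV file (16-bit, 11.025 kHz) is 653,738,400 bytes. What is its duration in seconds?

3,706 seconds

Byte rate = 11,025 × 2 × 8 = 176,400 bytes/s.
Duration = 653,738,400 / 176,400 = 3,706 s.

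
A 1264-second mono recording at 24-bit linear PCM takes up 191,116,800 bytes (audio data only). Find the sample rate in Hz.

Bytes = sample_rate × seconds × bytes_per_sample × channels.
sample_rate = 191,116,800 / (1,264 × 3 × 1) = 191,116,800 / 3,792 = 50,400 Hz.

50,400 Hz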